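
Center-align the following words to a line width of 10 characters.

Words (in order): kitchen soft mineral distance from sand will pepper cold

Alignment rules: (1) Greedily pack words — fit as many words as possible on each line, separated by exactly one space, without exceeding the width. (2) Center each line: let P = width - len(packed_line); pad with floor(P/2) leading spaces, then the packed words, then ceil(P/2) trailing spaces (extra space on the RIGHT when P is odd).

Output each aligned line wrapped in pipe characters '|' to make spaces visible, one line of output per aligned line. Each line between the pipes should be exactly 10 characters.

Line 1: ['kitchen'] (min_width=7, slack=3)
Line 2: ['soft'] (min_width=4, slack=6)
Line 3: ['mineral'] (min_width=7, slack=3)
Line 4: ['distance'] (min_width=8, slack=2)
Line 5: ['from', 'sand'] (min_width=9, slack=1)
Line 6: ['will'] (min_width=4, slack=6)
Line 7: ['pepper'] (min_width=6, slack=4)
Line 8: ['cold'] (min_width=4, slack=6)

Answer: | kitchen  |
|   soft   |
| mineral  |
| distance |
|from sand |
|   will   |
|  pepper  |
|   cold   |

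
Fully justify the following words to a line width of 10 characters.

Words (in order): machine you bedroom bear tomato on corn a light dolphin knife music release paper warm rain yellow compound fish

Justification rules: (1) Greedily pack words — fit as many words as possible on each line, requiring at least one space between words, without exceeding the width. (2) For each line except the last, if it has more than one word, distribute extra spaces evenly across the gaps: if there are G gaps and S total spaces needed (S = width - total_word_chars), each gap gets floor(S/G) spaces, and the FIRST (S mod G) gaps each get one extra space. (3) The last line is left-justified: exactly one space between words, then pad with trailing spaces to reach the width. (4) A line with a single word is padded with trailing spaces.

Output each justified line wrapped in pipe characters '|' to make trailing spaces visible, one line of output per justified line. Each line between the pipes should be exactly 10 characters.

Answer: |machine   |
|you       |
|bedroom   |
|bear      |
|tomato  on|
|corn     a|
|light     |
|dolphin   |
|knife     |
|music     |
|release   |
|paper warm|
|rain      |
|yellow    |
|compound  |
|fish      |

Derivation:
Line 1: ['machine'] (min_width=7, slack=3)
Line 2: ['you'] (min_width=3, slack=7)
Line 3: ['bedroom'] (min_width=7, slack=3)
Line 4: ['bear'] (min_width=4, slack=6)
Line 5: ['tomato', 'on'] (min_width=9, slack=1)
Line 6: ['corn', 'a'] (min_width=6, slack=4)
Line 7: ['light'] (min_width=5, slack=5)
Line 8: ['dolphin'] (min_width=7, slack=3)
Line 9: ['knife'] (min_width=5, slack=5)
Line 10: ['music'] (min_width=5, slack=5)
Line 11: ['release'] (min_width=7, slack=3)
Line 12: ['paper', 'warm'] (min_width=10, slack=0)
Line 13: ['rain'] (min_width=4, slack=6)
Line 14: ['yellow'] (min_width=6, slack=4)
Line 15: ['compound'] (min_width=8, slack=2)
Line 16: ['fish'] (min_width=4, slack=6)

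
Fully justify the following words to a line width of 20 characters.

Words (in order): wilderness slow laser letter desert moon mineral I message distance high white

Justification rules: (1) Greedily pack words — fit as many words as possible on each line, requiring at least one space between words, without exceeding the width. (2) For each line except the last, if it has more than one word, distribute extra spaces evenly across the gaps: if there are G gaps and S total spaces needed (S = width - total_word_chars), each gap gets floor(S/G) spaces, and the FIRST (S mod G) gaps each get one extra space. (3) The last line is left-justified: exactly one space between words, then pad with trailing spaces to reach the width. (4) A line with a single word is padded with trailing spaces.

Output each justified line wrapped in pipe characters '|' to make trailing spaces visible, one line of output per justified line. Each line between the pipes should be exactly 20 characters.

Line 1: ['wilderness', 'slow'] (min_width=15, slack=5)
Line 2: ['laser', 'letter', 'desert'] (min_width=19, slack=1)
Line 3: ['moon', 'mineral', 'I'] (min_width=14, slack=6)
Line 4: ['message', 'distance'] (min_width=16, slack=4)
Line 5: ['high', 'white'] (min_width=10, slack=10)

Answer: |wilderness      slow|
|laser  letter desert|
|moon    mineral    I|
|message     distance|
|high white          |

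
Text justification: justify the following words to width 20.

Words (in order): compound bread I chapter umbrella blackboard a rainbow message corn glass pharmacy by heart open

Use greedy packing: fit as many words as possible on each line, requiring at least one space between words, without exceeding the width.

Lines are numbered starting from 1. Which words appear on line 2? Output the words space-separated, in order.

Answer: chapter umbrella

Derivation:
Line 1: ['compound', 'bread', 'I'] (min_width=16, slack=4)
Line 2: ['chapter', 'umbrella'] (min_width=16, slack=4)
Line 3: ['blackboard', 'a', 'rainbow'] (min_width=20, slack=0)
Line 4: ['message', 'corn', 'glass'] (min_width=18, slack=2)
Line 5: ['pharmacy', 'by', 'heart'] (min_width=17, slack=3)
Line 6: ['open'] (min_width=4, slack=16)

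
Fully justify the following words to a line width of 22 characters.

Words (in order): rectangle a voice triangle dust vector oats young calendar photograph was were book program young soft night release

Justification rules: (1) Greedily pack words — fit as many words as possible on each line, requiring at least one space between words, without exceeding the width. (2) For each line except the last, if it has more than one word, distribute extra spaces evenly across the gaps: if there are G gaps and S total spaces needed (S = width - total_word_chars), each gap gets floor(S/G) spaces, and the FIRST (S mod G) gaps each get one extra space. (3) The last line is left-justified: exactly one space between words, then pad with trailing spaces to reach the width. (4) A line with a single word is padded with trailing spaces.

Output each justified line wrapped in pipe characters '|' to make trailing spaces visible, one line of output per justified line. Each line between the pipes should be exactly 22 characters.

Line 1: ['rectangle', 'a', 'voice'] (min_width=17, slack=5)
Line 2: ['triangle', 'dust', 'vector'] (min_width=20, slack=2)
Line 3: ['oats', 'young', 'calendar'] (min_width=19, slack=3)
Line 4: ['photograph', 'was', 'were'] (min_width=19, slack=3)
Line 5: ['book', 'program', 'young'] (min_width=18, slack=4)
Line 6: ['soft', 'night', 'release'] (min_width=18, slack=4)

Answer: |rectangle    a   voice|
|triangle  dust  vector|
|oats   young  calendar|
|photograph   was  were|
|book   program   young|
|soft night release    |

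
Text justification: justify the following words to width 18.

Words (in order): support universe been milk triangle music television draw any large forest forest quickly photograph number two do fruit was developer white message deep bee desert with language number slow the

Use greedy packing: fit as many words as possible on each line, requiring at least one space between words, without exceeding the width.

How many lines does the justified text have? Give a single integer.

Line 1: ['support', 'universe'] (min_width=16, slack=2)
Line 2: ['been', 'milk', 'triangle'] (min_width=18, slack=0)
Line 3: ['music', 'television'] (min_width=16, slack=2)
Line 4: ['draw', 'any', 'large'] (min_width=14, slack=4)
Line 5: ['forest', 'forest'] (min_width=13, slack=5)
Line 6: ['quickly', 'photograph'] (min_width=18, slack=0)
Line 7: ['number', 'two', 'do'] (min_width=13, slack=5)
Line 8: ['fruit', 'was'] (min_width=9, slack=9)
Line 9: ['developer', 'white'] (min_width=15, slack=3)
Line 10: ['message', 'deep', 'bee'] (min_width=16, slack=2)
Line 11: ['desert', 'with'] (min_width=11, slack=7)
Line 12: ['language', 'number'] (min_width=15, slack=3)
Line 13: ['slow', 'the'] (min_width=8, slack=10)
Total lines: 13

Answer: 13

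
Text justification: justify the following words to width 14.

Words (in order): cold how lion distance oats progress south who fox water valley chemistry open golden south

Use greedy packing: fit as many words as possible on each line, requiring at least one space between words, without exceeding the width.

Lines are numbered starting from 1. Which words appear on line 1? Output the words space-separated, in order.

Answer: cold how lion

Derivation:
Line 1: ['cold', 'how', 'lion'] (min_width=13, slack=1)
Line 2: ['distance', 'oats'] (min_width=13, slack=1)
Line 3: ['progress', 'south'] (min_width=14, slack=0)
Line 4: ['who', 'fox', 'water'] (min_width=13, slack=1)
Line 5: ['valley'] (min_width=6, slack=8)
Line 6: ['chemistry', 'open'] (min_width=14, slack=0)
Line 7: ['golden', 'south'] (min_width=12, slack=2)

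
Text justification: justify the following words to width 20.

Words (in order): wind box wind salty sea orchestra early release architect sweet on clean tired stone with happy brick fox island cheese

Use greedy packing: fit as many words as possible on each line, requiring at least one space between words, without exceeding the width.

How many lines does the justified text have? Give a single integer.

Line 1: ['wind', 'box', 'wind', 'salty'] (min_width=19, slack=1)
Line 2: ['sea', 'orchestra', 'early'] (min_width=19, slack=1)
Line 3: ['release', 'architect'] (min_width=17, slack=3)
Line 4: ['sweet', 'on', 'clean', 'tired'] (min_width=20, slack=0)
Line 5: ['stone', 'with', 'happy'] (min_width=16, slack=4)
Line 6: ['brick', 'fox', 'island'] (min_width=16, slack=4)
Line 7: ['cheese'] (min_width=6, slack=14)
Total lines: 7

Answer: 7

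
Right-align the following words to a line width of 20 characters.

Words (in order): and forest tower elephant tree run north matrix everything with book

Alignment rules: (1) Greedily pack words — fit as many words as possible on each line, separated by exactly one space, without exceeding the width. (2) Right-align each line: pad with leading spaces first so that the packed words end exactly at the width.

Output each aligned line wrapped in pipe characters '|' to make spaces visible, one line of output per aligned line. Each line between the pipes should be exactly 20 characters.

Answer: |    and forest tower|
|   elephant tree run|
|        north matrix|
|everything with book|

Derivation:
Line 1: ['and', 'forest', 'tower'] (min_width=16, slack=4)
Line 2: ['elephant', 'tree', 'run'] (min_width=17, slack=3)
Line 3: ['north', 'matrix'] (min_width=12, slack=8)
Line 4: ['everything', 'with', 'book'] (min_width=20, slack=0)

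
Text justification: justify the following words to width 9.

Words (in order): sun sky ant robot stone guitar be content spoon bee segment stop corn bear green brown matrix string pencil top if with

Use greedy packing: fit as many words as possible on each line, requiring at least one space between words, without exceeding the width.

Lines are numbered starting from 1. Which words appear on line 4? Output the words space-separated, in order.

Line 1: ['sun', 'sky'] (min_width=7, slack=2)
Line 2: ['ant', 'robot'] (min_width=9, slack=0)
Line 3: ['stone'] (min_width=5, slack=4)
Line 4: ['guitar', 'be'] (min_width=9, slack=0)
Line 5: ['content'] (min_width=7, slack=2)
Line 6: ['spoon', 'bee'] (min_width=9, slack=0)
Line 7: ['segment'] (min_width=7, slack=2)
Line 8: ['stop', 'corn'] (min_width=9, slack=0)
Line 9: ['bear'] (min_width=4, slack=5)
Line 10: ['green'] (min_width=5, slack=4)
Line 11: ['brown'] (min_width=5, slack=4)
Line 12: ['matrix'] (min_width=6, slack=3)
Line 13: ['string'] (min_width=6, slack=3)
Line 14: ['pencil'] (min_width=6, slack=3)
Line 15: ['top', 'if'] (min_width=6, slack=3)
Line 16: ['with'] (min_width=4, slack=5)

Answer: guitar be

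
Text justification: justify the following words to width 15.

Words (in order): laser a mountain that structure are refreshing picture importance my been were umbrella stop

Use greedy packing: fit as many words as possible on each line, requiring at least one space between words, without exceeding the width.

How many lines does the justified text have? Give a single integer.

Line 1: ['laser', 'a'] (min_width=7, slack=8)
Line 2: ['mountain', 'that'] (min_width=13, slack=2)
Line 3: ['structure', 'are'] (min_width=13, slack=2)
Line 4: ['refreshing'] (min_width=10, slack=5)
Line 5: ['picture'] (min_width=7, slack=8)
Line 6: ['importance', 'my'] (min_width=13, slack=2)
Line 7: ['been', 'were'] (min_width=9, slack=6)
Line 8: ['umbrella', 'stop'] (min_width=13, slack=2)
Total lines: 8

Answer: 8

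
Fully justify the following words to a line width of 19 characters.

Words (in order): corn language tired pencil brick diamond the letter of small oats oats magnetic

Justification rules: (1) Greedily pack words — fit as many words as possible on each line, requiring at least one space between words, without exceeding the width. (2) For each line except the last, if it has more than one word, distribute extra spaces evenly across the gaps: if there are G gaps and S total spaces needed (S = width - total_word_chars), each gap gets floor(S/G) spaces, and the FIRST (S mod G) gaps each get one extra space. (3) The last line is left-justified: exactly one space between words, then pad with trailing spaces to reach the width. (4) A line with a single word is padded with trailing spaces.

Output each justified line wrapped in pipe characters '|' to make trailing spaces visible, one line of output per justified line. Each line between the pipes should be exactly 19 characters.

Line 1: ['corn', 'language', 'tired'] (min_width=19, slack=0)
Line 2: ['pencil', 'brick'] (min_width=12, slack=7)
Line 3: ['diamond', 'the', 'letter'] (min_width=18, slack=1)
Line 4: ['of', 'small', 'oats', 'oats'] (min_width=18, slack=1)
Line 5: ['magnetic'] (min_width=8, slack=11)

Answer: |corn language tired|
|pencil        brick|
|diamond  the letter|
|of  small oats oats|
|magnetic           |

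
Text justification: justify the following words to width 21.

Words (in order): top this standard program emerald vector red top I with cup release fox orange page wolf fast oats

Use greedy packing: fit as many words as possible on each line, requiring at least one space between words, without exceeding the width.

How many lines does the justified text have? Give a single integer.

Line 1: ['top', 'this', 'standard'] (min_width=17, slack=4)
Line 2: ['program', 'emerald'] (min_width=15, slack=6)
Line 3: ['vector', 'red', 'top', 'I', 'with'] (min_width=21, slack=0)
Line 4: ['cup', 'release', 'fox'] (min_width=15, slack=6)
Line 5: ['orange', 'page', 'wolf', 'fast'] (min_width=21, slack=0)
Line 6: ['oats'] (min_width=4, slack=17)
Total lines: 6

Answer: 6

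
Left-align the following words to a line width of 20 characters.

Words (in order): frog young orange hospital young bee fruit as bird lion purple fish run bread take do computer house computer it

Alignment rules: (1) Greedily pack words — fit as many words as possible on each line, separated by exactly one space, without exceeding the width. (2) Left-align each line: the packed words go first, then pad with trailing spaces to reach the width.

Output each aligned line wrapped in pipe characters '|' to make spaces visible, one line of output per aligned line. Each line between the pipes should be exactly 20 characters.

Line 1: ['frog', 'young', 'orange'] (min_width=17, slack=3)
Line 2: ['hospital', 'young', 'bee'] (min_width=18, slack=2)
Line 3: ['fruit', 'as', 'bird', 'lion'] (min_width=18, slack=2)
Line 4: ['purple', 'fish', 'run'] (min_width=15, slack=5)
Line 5: ['bread', 'take', 'do'] (min_width=13, slack=7)
Line 6: ['computer', 'house'] (min_width=14, slack=6)
Line 7: ['computer', 'it'] (min_width=11, slack=9)

Answer: |frog young orange   |
|hospital young bee  |
|fruit as bird lion  |
|purple fish run     |
|bread take do       |
|computer house      |
|computer it         |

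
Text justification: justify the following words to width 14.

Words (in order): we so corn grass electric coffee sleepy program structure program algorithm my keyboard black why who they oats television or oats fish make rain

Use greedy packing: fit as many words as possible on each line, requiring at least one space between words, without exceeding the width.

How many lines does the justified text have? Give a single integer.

Answer: 13

Derivation:
Line 1: ['we', 'so', 'corn'] (min_width=10, slack=4)
Line 2: ['grass', 'electric'] (min_width=14, slack=0)
Line 3: ['coffee', 'sleepy'] (min_width=13, slack=1)
Line 4: ['program'] (min_width=7, slack=7)
Line 5: ['structure'] (min_width=9, slack=5)
Line 6: ['program'] (min_width=7, slack=7)
Line 7: ['algorithm', 'my'] (min_width=12, slack=2)
Line 8: ['keyboard', 'black'] (min_width=14, slack=0)
Line 9: ['why', 'who', 'they'] (min_width=12, slack=2)
Line 10: ['oats'] (min_width=4, slack=10)
Line 11: ['television', 'or'] (min_width=13, slack=1)
Line 12: ['oats', 'fish', 'make'] (min_width=14, slack=0)
Line 13: ['rain'] (min_width=4, slack=10)
Total lines: 13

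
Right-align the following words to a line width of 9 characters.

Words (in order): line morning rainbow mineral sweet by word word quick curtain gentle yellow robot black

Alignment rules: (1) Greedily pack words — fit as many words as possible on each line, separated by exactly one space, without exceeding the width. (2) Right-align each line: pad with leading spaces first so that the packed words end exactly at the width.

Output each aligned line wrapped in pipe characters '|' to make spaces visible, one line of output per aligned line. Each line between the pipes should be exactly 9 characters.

Answer: |     line|
|  morning|
|  rainbow|
|  mineral|
| sweet by|
|word word|
|    quick|
|  curtain|
|   gentle|
|   yellow|
|    robot|
|    black|

Derivation:
Line 1: ['line'] (min_width=4, slack=5)
Line 2: ['morning'] (min_width=7, slack=2)
Line 3: ['rainbow'] (min_width=7, slack=2)
Line 4: ['mineral'] (min_width=7, slack=2)
Line 5: ['sweet', 'by'] (min_width=8, slack=1)
Line 6: ['word', 'word'] (min_width=9, slack=0)
Line 7: ['quick'] (min_width=5, slack=4)
Line 8: ['curtain'] (min_width=7, slack=2)
Line 9: ['gentle'] (min_width=6, slack=3)
Line 10: ['yellow'] (min_width=6, slack=3)
Line 11: ['robot'] (min_width=5, slack=4)
Line 12: ['black'] (min_width=5, slack=4)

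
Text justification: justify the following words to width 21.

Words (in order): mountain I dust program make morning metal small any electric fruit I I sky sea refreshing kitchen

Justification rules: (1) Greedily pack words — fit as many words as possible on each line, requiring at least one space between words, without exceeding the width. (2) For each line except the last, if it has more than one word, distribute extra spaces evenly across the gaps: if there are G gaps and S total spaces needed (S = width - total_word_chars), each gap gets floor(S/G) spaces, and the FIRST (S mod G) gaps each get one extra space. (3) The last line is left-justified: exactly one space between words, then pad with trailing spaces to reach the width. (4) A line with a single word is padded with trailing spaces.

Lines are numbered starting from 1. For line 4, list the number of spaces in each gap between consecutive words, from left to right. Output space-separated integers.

Answer: 2 2 2

Derivation:
Line 1: ['mountain', 'I', 'dust'] (min_width=15, slack=6)
Line 2: ['program', 'make', 'morning'] (min_width=20, slack=1)
Line 3: ['metal', 'small', 'any'] (min_width=15, slack=6)
Line 4: ['electric', 'fruit', 'I', 'I'] (min_width=18, slack=3)
Line 5: ['sky', 'sea', 'refreshing'] (min_width=18, slack=3)
Line 6: ['kitchen'] (min_width=7, slack=14)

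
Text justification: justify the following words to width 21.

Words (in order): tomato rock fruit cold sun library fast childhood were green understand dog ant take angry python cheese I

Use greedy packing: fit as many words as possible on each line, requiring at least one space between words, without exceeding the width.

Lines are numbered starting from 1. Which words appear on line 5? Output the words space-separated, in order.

Answer: take angry python

Derivation:
Line 1: ['tomato', 'rock', 'fruit'] (min_width=17, slack=4)
Line 2: ['cold', 'sun', 'library', 'fast'] (min_width=21, slack=0)
Line 3: ['childhood', 'were', 'green'] (min_width=20, slack=1)
Line 4: ['understand', 'dog', 'ant'] (min_width=18, slack=3)
Line 5: ['take', 'angry', 'python'] (min_width=17, slack=4)
Line 6: ['cheese', 'I'] (min_width=8, slack=13)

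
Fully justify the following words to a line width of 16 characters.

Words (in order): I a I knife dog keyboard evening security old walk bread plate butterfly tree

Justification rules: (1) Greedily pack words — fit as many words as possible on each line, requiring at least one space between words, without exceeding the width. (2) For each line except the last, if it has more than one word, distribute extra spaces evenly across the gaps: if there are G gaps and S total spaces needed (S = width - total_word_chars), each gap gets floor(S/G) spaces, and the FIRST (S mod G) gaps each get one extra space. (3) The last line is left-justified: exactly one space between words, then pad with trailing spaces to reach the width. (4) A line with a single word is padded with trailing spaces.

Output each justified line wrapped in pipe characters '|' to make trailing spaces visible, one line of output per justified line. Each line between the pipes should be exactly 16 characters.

Line 1: ['I', 'a', 'I', 'knife', 'dog'] (min_width=15, slack=1)
Line 2: ['keyboard', 'evening'] (min_width=16, slack=0)
Line 3: ['security', 'old'] (min_width=12, slack=4)
Line 4: ['walk', 'bread', 'plate'] (min_width=16, slack=0)
Line 5: ['butterfly', 'tree'] (min_width=14, slack=2)

Answer: |I  a I knife dog|
|keyboard evening|
|security     old|
|walk bread plate|
|butterfly tree  |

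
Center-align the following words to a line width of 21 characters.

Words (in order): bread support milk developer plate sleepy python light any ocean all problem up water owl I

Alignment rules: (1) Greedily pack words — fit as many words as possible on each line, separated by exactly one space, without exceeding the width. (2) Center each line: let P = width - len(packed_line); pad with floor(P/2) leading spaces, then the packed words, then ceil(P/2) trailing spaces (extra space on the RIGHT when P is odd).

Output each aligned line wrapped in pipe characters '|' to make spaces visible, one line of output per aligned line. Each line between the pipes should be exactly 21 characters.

Answer: | bread support milk  |
|   developer plate   |
| sleepy python light |
|any ocean all problem|
|   up water owl I    |

Derivation:
Line 1: ['bread', 'support', 'milk'] (min_width=18, slack=3)
Line 2: ['developer', 'plate'] (min_width=15, slack=6)
Line 3: ['sleepy', 'python', 'light'] (min_width=19, slack=2)
Line 4: ['any', 'ocean', 'all', 'problem'] (min_width=21, slack=0)
Line 5: ['up', 'water', 'owl', 'I'] (min_width=14, slack=7)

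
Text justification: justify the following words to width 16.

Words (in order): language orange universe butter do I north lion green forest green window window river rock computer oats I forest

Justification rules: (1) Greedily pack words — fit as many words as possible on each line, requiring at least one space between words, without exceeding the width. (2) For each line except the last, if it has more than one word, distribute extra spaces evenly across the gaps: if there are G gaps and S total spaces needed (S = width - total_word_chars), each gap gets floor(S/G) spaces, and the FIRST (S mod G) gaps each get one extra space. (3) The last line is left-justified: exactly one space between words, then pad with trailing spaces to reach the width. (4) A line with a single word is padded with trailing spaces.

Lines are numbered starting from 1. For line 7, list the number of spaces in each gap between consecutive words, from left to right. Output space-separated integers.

Line 1: ['language', 'orange'] (min_width=15, slack=1)
Line 2: ['universe', 'butter'] (min_width=15, slack=1)
Line 3: ['do', 'I', 'north', 'lion'] (min_width=15, slack=1)
Line 4: ['green', 'forest'] (min_width=12, slack=4)
Line 5: ['green', 'window'] (min_width=12, slack=4)
Line 6: ['window', 'river'] (min_width=12, slack=4)
Line 7: ['rock', 'computer'] (min_width=13, slack=3)
Line 8: ['oats', 'I', 'forest'] (min_width=13, slack=3)

Answer: 4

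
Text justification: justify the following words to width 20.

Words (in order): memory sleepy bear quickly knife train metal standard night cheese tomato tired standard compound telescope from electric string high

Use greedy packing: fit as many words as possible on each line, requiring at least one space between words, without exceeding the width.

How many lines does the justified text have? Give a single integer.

Line 1: ['memory', 'sleepy', 'bear'] (min_width=18, slack=2)
Line 2: ['quickly', 'knife', 'train'] (min_width=19, slack=1)
Line 3: ['metal', 'standard', 'night'] (min_width=20, slack=0)
Line 4: ['cheese', 'tomato', 'tired'] (min_width=19, slack=1)
Line 5: ['standard', 'compound'] (min_width=17, slack=3)
Line 6: ['telescope', 'from'] (min_width=14, slack=6)
Line 7: ['electric', 'string', 'high'] (min_width=20, slack=0)
Total lines: 7

Answer: 7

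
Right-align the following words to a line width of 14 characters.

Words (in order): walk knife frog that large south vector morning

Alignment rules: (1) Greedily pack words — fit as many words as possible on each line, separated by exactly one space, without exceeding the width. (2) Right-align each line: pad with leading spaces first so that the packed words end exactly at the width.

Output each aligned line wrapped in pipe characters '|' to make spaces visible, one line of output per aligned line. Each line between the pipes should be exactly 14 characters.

Answer: |    walk knife|
|     frog that|
|   large south|
|vector morning|

Derivation:
Line 1: ['walk', 'knife'] (min_width=10, slack=4)
Line 2: ['frog', 'that'] (min_width=9, slack=5)
Line 3: ['large', 'south'] (min_width=11, slack=3)
Line 4: ['vector', 'morning'] (min_width=14, slack=0)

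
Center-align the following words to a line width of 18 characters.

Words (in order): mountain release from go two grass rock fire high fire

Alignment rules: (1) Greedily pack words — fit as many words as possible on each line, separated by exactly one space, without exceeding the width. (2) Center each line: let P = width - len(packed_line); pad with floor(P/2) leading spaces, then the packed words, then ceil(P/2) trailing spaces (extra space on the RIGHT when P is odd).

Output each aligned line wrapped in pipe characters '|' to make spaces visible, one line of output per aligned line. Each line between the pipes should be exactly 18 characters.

Answer: | mountain release |
|from go two grass |
|  rock fire high  |
|       fire       |

Derivation:
Line 1: ['mountain', 'release'] (min_width=16, slack=2)
Line 2: ['from', 'go', 'two', 'grass'] (min_width=17, slack=1)
Line 3: ['rock', 'fire', 'high'] (min_width=14, slack=4)
Line 4: ['fire'] (min_width=4, slack=14)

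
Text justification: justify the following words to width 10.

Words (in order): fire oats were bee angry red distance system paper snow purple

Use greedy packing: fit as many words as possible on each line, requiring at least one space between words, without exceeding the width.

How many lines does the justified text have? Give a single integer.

Answer: 7

Derivation:
Line 1: ['fire', 'oats'] (min_width=9, slack=1)
Line 2: ['were', 'bee'] (min_width=8, slack=2)
Line 3: ['angry', 'red'] (min_width=9, slack=1)
Line 4: ['distance'] (min_width=8, slack=2)
Line 5: ['system'] (min_width=6, slack=4)
Line 6: ['paper', 'snow'] (min_width=10, slack=0)
Line 7: ['purple'] (min_width=6, slack=4)
Total lines: 7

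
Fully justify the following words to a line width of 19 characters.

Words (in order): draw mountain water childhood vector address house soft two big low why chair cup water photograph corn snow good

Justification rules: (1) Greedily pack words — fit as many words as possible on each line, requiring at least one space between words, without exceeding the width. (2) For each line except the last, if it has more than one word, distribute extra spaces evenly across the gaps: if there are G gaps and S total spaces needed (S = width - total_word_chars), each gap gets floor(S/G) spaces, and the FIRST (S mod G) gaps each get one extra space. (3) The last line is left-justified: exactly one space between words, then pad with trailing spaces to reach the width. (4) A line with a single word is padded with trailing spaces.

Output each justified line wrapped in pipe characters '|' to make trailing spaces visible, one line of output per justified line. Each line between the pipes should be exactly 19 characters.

Answer: |draw mountain water|
|childhood    vector|
|address  house soft|
|two   big  low  why|
|chair   cup   water|
|photograph     corn|
|snow good          |

Derivation:
Line 1: ['draw', 'mountain', 'water'] (min_width=19, slack=0)
Line 2: ['childhood', 'vector'] (min_width=16, slack=3)
Line 3: ['address', 'house', 'soft'] (min_width=18, slack=1)
Line 4: ['two', 'big', 'low', 'why'] (min_width=15, slack=4)
Line 5: ['chair', 'cup', 'water'] (min_width=15, slack=4)
Line 6: ['photograph', 'corn'] (min_width=15, slack=4)
Line 7: ['snow', 'good'] (min_width=9, slack=10)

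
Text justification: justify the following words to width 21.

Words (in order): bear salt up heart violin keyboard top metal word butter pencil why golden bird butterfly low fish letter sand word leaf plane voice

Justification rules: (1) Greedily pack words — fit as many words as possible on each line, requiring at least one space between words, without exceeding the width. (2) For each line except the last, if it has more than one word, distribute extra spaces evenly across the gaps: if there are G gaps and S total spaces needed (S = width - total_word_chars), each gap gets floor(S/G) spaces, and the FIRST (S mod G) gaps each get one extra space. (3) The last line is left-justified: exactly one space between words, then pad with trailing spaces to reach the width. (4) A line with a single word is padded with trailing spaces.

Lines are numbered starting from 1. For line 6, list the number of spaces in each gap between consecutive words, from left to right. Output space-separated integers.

Line 1: ['bear', 'salt', 'up', 'heart'] (min_width=18, slack=3)
Line 2: ['violin', 'keyboard', 'top'] (min_width=19, slack=2)
Line 3: ['metal', 'word', 'butter'] (min_width=17, slack=4)
Line 4: ['pencil', 'why', 'golden'] (min_width=17, slack=4)
Line 5: ['bird', 'butterfly', 'low'] (min_width=18, slack=3)
Line 6: ['fish', 'letter', 'sand', 'word'] (min_width=21, slack=0)
Line 7: ['leaf', 'plane', 'voice'] (min_width=16, slack=5)

Answer: 1 1 1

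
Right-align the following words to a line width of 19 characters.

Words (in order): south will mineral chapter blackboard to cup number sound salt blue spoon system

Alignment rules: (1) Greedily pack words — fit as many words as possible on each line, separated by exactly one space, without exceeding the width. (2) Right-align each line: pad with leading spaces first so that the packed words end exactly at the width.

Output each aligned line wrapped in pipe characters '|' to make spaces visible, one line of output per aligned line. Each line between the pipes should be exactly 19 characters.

Line 1: ['south', 'will', 'mineral'] (min_width=18, slack=1)
Line 2: ['chapter', 'blackboard'] (min_width=18, slack=1)
Line 3: ['to', 'cup', 'number', 'sound'] (min_width=19, slack=0)
Line 4: ['salt', 'blue', 'spoon'] (min_width=15, slack=4)
Line 5: ['system'] (min_width=6, slack=13)

Answer: | south will mineral|
| chapter blackboard|
|to cup number sound|
|    salt blue spoon|
|             system|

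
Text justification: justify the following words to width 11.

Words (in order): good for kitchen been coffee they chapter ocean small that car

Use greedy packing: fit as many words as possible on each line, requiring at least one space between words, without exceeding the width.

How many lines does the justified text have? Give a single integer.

Answer: 7

Derivation:
Line 1: ['good', 'for'] (min_width=8, slack=3)
Line 2: ['kitchen'] (min_width=7, slack=4)
Line 3: ['been', 'coffee'] (min_width=11, slack=0)
Line 4: ['they'] (min_width=4, slack=7)
Line 5: ['chapter'] (min_width=7, slack=4)
Line 6: ['ocean', 'small'] (min_width=11, slack=0)
Line 7: ['that', 'car'] (min_width=8, slack=3)
Total lines: 7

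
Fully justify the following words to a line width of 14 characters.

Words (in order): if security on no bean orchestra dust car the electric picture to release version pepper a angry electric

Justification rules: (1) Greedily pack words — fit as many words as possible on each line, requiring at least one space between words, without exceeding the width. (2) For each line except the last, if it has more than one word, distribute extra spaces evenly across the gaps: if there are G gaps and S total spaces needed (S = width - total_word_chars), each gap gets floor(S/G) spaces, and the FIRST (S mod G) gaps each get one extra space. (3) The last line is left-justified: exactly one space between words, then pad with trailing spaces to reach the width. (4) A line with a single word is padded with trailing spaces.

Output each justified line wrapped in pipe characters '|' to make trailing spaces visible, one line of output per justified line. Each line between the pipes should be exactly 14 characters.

Line 1: ['if', 'security', 'on'] (min_width=14, slack=0)
Line 2: ['no', 'bean'] (min_width=7, slack=7)
Line 3: ['orchestra', 'dust'] (min_width=14, slack=0)
Line 4: ['car', 'the'] (min_width=7, slack=7)
Line 5: ['electric'] (min_width=8, slack=6)
Line 6: ['picture', 'to'] (min_width=10, slack=4)
Line 7: ['release'] (min_width=7, slack=7)
Line 8: ['version', 'pepper'] (min_width=14, slack=0)
Line 9: ['a', 'angry'] (min_width=7, slack=7)
Line 10: ['electric'] (min_width=8, slack=6)

Answer: |if security on|
|no        bean|
|orchestra dust|
|car        the|
|electric      |
|picture     to|
|release       |
|version pepper|
|a        angry|
|electric      |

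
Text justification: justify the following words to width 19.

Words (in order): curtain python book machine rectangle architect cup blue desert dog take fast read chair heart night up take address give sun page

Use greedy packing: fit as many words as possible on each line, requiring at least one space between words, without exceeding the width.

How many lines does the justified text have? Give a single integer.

Line 1: ['curtain', 'python', 'book'] (min_width=19, slack=0)
Line 2: ['machine', 'rectangle'] (min_width=17, slack=2)
Line 3: ['architect', 'cup', 'blue'] (min_width=18, slack=1)
Line 4: ['desert', 'dog', 'take'] (min_width=15, slack=4)
Line 5: ['fast', 'read', 'chair'] (min_width=15, slack=4)
Line 6: ['heart', 'night', 'up', 'take'] (min_width=19, slack=0)
Line 7: ['address', 'give', 'sun'] (min_width=16, slack=3)
Line 8: ['page'] (min_width=4, slack=15)
Total lines: 8

Answer: 8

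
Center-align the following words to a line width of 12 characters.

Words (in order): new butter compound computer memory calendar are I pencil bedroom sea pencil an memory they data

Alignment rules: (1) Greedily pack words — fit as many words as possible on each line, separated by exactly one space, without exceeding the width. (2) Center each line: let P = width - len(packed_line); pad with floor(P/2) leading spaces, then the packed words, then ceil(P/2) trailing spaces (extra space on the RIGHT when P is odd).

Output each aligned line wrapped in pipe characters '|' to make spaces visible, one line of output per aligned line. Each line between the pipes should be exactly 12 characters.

Line 1: ['new', 'butter'] (min_width=10, slack=2)
Line 2: ['compound'] (min_width=8, slack=4)
Line 3: ['computer'] (min_width=8, slack=4)
Line 4: ['memory'] (min_width=6, slack=6)
Line 5: ['calendar', 'are'] (min_width=12, slack=0)
Line 6: ['I', 'pencil'] (min_width=8, slack=4)
Line 7: ['bedroom', 'sea'] (min_width=11, slack=1)
Line 8: ['pencil', 'an'] (min_width=9, slack=3)
Line 9: ['memory', 'they'] (min_width=11, slack=1)
Line 10: ['data'] (min_width=4, slack=8)

Answer: | new butter |
|  compound  |
|  computer  |
|   memory   |
|calendar are|
|  I pencil  |
|bedroom sea |
| pencil an  |
|memory they |
|    data    |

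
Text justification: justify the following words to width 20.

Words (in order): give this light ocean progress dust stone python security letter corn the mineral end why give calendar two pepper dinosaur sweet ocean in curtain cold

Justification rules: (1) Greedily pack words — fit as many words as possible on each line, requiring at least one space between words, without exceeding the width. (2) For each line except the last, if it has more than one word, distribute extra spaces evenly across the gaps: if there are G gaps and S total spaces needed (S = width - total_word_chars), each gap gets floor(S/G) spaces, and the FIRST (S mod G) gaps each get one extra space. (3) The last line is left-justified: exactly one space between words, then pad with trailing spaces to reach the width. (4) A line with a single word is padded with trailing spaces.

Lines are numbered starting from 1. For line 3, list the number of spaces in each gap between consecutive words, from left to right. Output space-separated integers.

Line 1: ['give', 'this', 'light'] (min_width=15, slack=5)
Line 2: ['ocean', 'progress', 'dust'] (min_width=19, slack=1)
Line 3: ['stone', 'python'] (min_width=12, slack=8)
Line 4: ['security', 'letter', 'corn'] (min_width=20, slack=0)
Line 5: ['the', 'mineral', 'end', 'why'] (min_width=19, slack=1)
Line 6: ['give', 'calendar', 'two'] (min_width=17, slack=3)
Line 7: ['pepper', 'dinosaur'] (min_width=15, slack=5)
Line 8: ['sweet', 'ocean', 'in'] (min_width=14, slack=6)
Line 9: ['curtain', 'cold'] (min_width=12, slack=8)

Answer: 9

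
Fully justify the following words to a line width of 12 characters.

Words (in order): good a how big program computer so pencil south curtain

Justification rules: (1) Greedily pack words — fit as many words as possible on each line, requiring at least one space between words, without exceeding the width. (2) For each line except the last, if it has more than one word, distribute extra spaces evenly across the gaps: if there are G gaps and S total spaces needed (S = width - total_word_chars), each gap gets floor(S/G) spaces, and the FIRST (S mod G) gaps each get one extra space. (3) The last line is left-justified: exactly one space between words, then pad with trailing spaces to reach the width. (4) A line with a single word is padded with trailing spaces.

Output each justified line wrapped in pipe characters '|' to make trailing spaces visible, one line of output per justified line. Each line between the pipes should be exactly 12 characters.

Line 1: ['good', 'a', 'how'] (min_width=10, slack=2)
Line 2: ['big', 'program'] (min_width=11, slack=1)
Line 3: ['computer', 'so'] (min_width=11, slack=1)
Line 4: ['pencil', 'south'] (min_width=12, slack=0)
Line 5: ['curtain'] (min_width=7, slack=5)

Answer: |good  a  how|
|big  program|
|computer  so|
|pencil south|
|curtain     |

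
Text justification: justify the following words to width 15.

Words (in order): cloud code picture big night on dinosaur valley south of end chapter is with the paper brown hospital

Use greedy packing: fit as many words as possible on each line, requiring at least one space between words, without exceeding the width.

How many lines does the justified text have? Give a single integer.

Answer: 8

Derivation:
Line 1: ['cloud', 'code'] (min_width=10, slack=5)
Line 2: ['picture', 'big'] (min_width=11, slack=4)
Line 3: ['night', 'on'] (min_width=8, slack=7)
Line 4: ['dinosaur', 'valley'] (min_width=15, slack=0)
Line 5: ['south', 'of', 'end'] (min_width=12, slack=3)
Line 6: ['chapter', 'is', 'with'] (min_width=15, slack=0)
Line 7: ['the', 'paper', 'brown'] (min_width=15, slack=0)
Line 8: ['hospital'] (min_width=8, slack=7)
Total lines: 8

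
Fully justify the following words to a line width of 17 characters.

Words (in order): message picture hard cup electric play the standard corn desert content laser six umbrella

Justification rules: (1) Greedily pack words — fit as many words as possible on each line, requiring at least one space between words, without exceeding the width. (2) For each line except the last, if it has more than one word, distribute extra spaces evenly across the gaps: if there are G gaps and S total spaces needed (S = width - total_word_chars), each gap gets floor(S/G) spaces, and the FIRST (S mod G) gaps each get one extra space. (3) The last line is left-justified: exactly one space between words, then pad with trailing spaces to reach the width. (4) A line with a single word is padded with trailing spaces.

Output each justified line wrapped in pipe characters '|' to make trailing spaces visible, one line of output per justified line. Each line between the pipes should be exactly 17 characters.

Line 1: ['message', 'picture'] (min_width=15, slack=2)
Line 2: ['hard', 'cup', 'electric'] (min_width=17, slack=0)
Line 3: ['play', 'the', 'standard'] (min_width=17, slack=0)
Line 4: ['corn', 'desert'] (min_width=11, slack=6)
Line 5: ['content', 'laser', 'six'] (min_width=17, slack=0)
Line 6: ['umbrella'] (min_width=8, slack=9)

Answer: |message   picture|
|hard cup electric|
|play the standard|
|corn       desert|
|content laser six|
|umbrella         |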